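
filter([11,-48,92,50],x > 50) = keep x where x > 50: 11✗, -48✗, 92✓, 50✗
= [92]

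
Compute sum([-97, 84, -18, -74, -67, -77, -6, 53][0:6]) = -249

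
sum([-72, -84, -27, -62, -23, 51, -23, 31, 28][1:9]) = -109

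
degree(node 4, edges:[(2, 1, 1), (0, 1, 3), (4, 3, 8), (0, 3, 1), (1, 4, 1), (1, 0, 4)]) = incident: (4,3), (1,4)
= 2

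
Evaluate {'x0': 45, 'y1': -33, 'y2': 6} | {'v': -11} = {'x0': 45, 'y1': -33, 'y2': 6, 'v': -11}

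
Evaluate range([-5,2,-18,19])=37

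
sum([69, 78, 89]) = 69 + 78 + 89
= 236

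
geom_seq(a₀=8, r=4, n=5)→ [8, 32, 128, 512, 2048]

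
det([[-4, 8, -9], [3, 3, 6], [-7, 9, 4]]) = (1)*(-4)*det([[3, 6], [9, 4]]) + (-1)*(8)*det([[3, 6], [-7, 4]]) + (1)*(-9)*det([[3, 3], [-7, 9]])
= 168 + -432 + -432
= -696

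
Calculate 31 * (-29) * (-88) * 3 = 237336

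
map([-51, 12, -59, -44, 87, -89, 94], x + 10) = -51+10=-41, 12+10=22, -59+10=-49, -44+10=-34, 87+10=97, -89+10=-79, 94+10=104
= [-41, 22, -49, -34, 97, -79, 104]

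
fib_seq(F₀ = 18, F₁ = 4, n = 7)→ F_2 = F_1 + F_0 = 22
F_3 = F_2 + F_1 = 26
F_4 = F_3 + F_2 = 48
...
= [18, 4, 22, 26, 48, 74, 122]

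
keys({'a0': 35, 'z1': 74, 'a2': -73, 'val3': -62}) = ['a0', 'z1', 'a2', 'val3']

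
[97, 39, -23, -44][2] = -23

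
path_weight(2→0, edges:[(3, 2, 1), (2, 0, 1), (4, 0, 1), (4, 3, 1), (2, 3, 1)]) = w(2→0)=1
= 1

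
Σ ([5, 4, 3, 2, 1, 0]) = 15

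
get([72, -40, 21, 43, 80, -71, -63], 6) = -63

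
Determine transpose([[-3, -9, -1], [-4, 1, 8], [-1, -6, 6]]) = [[-3, -4, -1], [-9, 1, -6], [-1, 8, 6]]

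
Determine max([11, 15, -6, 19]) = 19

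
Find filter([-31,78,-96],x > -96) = keep x where x > -96: -31✓, 78✓, -96✗
= [-31, 78]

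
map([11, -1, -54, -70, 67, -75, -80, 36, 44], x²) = [121, 1, 2916, 4900, 4489, 5625, 6400, 1296, 1936]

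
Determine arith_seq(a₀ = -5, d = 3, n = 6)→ a_0 = -5 + 0*3 = -5
a_1 = -5 + 1*3 = -2
a_2 = -5 + 2*3 = 1
...
= [-5, -2, 1, 4, 7, 10]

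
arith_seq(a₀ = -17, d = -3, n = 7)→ [-17, -20, -23, -26, -29, -32, -35]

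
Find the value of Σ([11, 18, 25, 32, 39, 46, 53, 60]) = 284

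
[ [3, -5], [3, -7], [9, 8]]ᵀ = [[3, 3, 9], [-5, -7, 8]]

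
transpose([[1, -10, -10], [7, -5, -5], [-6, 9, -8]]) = [[1, 7, -6], [-10, -5, 9], [-10, -5, -8]]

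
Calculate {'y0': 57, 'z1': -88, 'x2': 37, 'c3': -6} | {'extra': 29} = {'y0': 57, 'z1': -88, 'x2': 37, 'c3': -6, 'extra': 29}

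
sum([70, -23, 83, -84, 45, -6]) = 85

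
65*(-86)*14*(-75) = 5869500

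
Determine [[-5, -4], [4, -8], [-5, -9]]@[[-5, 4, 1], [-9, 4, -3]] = C[0][0] = (-5)*(-5) + (-4)*(-9) = 61
C[0][1] = (-5)*(4) + (-4)*(4) = -36
C[0][2] = (-5)*(1) + (-4)*(-3) = 7
C[1][0] = (4)*(-5) + (-8)*(-9) = 52
C[1][1] = (4)*(4) + (-8)*(4) = -16
C[1][2] = (4)*(1) + (-8)*(-3) = 28
... (3 more cells)
= [[61, -36, 7], [52, -16, 28], [106, -56, 22]]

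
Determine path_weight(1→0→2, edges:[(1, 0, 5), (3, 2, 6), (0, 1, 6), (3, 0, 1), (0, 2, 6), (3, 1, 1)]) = 11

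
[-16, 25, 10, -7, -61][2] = 10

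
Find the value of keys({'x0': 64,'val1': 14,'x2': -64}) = ['x0', 'val1', 'x2']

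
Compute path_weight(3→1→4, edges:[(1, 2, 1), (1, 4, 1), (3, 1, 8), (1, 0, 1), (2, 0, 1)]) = w(3→1)=8 + w(1→4)=1
= 9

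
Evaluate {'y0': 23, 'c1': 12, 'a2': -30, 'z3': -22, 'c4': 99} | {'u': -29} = {'y0': 23, 'c1': 12, 'a2': -30, 'z3': -22, 'c4': 99, 'u': -29}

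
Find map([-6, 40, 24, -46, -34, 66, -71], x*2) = -6*2=-12, 40*2=80, 24*2=48, -46*2=-92, -34*2=-68, 66*2=132, -71*2=-142
= [-12, 80, 48, -92, -68, 132, -142]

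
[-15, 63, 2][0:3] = [-15, 63, 2]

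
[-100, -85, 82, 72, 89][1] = -85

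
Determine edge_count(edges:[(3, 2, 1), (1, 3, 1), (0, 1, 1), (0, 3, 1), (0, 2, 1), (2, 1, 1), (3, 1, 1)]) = 7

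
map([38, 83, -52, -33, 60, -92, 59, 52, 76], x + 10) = 38+10=48, 83+10=93, -52+10=-42, -33+10=-23, 60+10=70, -92+10=-82, 59+10=69, 52+10=62, 76+10=86
= [48, 93, -42, -23, 70, -82, 69, 62, 86]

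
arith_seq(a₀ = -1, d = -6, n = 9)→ a_0 = -1 + 0*-6 = -1
a_1 = -1 + 1*-6 = -7
a_2 = -1 + 2*-6 = -13
...
= [-1, -7, -13, -19, -25, -31, -37, -43, -49]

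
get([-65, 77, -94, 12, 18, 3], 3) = 12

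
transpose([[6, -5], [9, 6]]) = [[6, 9], [-5, 6]]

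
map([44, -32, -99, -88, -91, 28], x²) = (44)²=1936, (-32)²=1024, (-99)²=9801, (-88)²=7744, (-91)²=8281, (28)²=784
= [1936, 1024, 9801, 7744, 8281, 784]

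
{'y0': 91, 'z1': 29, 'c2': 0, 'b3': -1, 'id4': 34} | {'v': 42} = {'y0': 91, 'z1': 29, 'c2': 0, 'b3': -1, 'id4': 34, 'v': 42}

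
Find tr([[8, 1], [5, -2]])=diagonal: 8 + (-2)
= 6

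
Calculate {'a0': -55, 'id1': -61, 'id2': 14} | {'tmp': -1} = {'a0': -55, 'id1': -61, 'id2': 14, 'tmp': -1}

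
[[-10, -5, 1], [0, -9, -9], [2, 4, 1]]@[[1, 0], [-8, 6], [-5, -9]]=C[0][0] = (-10)*(1) + (-5)*(-8) + (1)*(-5) = 25
C[0][1] = (-10)*(0) + (-5)*(6) + (1)*(-9) = -39
C[1][0] = (0)*(1) + (-9)*(-8) + (-9)*(-5) = 117
C[1][1] = (0)*(0) + (-9)*(6) + (-9)*(-9) = 27
C[2][0] = (2)*(1) + (4)*(-8) + (1)*(-5) = -35
C[2][1] = (2)*(0) + (4)*(6) + (1)*(-9) = 15
= [[25, -39], [117, 27], [-35, 15]]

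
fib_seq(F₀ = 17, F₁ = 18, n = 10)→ [17, 18, 35, 53, 88, 141, 229, 370, 599, 969]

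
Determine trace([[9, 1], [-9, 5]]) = 14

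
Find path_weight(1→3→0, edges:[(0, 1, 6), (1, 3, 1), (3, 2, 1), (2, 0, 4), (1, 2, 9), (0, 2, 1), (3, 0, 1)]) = w(1→3)=1 + w(3→0)=1
= 2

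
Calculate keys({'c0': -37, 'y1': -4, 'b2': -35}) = ['c0', 'y1', 'b2']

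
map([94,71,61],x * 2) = 94*2=188, 71*2=142, 61*2=122
= [188, 142, 122]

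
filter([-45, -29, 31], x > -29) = [31]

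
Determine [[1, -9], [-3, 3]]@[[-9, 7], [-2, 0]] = C[0][0] = (1)*(-9) + (-9)*(-2) = 9
C[0][1] = (1)*(7) + (-9)*(0) = 7
C[1][0] = (-3)*(-9) + (3)*(-2) = 21
C[1][1] = (-3)*(7) + (3)*(0) = -21
= [[9, 7], [21, -21]]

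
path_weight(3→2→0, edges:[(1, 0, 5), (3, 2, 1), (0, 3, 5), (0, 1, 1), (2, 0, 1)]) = w(3→2)=1 + w(2→0)=1
= 2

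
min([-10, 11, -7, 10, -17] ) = -17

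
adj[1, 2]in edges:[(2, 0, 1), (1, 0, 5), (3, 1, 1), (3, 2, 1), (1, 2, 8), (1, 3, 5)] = 8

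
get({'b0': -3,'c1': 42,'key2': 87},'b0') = -3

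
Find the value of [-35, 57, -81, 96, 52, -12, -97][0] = -35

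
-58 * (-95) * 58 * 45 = 14381100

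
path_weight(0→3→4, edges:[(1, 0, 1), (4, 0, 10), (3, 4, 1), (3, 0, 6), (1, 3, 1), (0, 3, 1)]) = w(0→3)=1 + w(3→4)=1
= 2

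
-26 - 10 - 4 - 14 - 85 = -139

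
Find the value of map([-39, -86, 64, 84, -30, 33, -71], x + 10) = -39+10=-29, -86+10=-76, 64+10=74, 84+10=94, -30+10=-20, 33+10=43, -71+10=-61
= [-29, -76, 74, 94, -20, 43, -61]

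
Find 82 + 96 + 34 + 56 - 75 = 193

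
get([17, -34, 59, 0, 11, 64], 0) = 17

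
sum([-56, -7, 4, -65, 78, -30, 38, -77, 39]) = (-56) + (-7) + 4 + (-65) + 78 + (-30) + 38 + (-77) + 39
= -76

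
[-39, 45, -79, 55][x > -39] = keep x where x > -39: -39✗, 45✓, -79✗, 55✓
= [45, 55]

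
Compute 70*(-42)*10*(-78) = 2293200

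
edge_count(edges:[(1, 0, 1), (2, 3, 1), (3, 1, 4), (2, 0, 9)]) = 4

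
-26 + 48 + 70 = 92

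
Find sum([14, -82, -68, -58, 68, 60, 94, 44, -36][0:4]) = -194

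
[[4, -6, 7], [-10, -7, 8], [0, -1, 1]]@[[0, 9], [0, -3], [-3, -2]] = C[0][0] = (4)*(0) + (-6)*(0) + (7)*(-3) = -21
C[0][1] = (4)*(9) + (-6)*(-3) + (7)*(-2) = 40
C[1][0] = (-10)*(0) + (-7)*(0) + (8)*(-3) = -24
C[1][1] = (-10)*(9) + (-7)*(-3) + (8)*(-2) = -85
C[2][0] = (0)*(0) + (-1)*(0) + (1)*(-3) = -3
C[2][1] = (0)*(9) + (-1)*(-3) + (1)*(-2) = 1
= [[-21, 40], [-24, -85], [-3, 1]]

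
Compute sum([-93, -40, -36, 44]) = -125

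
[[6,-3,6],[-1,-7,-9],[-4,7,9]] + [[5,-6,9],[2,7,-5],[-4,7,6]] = [[11, -9, 15], [1, 0, -14], [-8, 14, 15]]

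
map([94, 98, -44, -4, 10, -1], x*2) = [188, 196, -88, -8, 20, -2]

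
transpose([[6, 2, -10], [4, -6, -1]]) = [[6, 4], [2, -6], [-10, -1]]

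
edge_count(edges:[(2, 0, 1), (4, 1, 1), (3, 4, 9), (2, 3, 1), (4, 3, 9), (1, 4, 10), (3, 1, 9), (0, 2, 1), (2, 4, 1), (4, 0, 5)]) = 10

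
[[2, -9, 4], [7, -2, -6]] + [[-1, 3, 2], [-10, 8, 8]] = [[1, -6, 6], [-3, 6, 2]]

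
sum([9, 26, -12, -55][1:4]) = slice → [26, -12, -55]
26 + (-12) + (-55)
= -41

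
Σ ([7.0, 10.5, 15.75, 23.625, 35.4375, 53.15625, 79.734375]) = 7.0 + 10.5 + 15.75 + 23.625 + 35.4375 + 53.15625 + 79.734375
= 225.203125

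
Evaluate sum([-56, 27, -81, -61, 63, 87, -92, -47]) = (-56) + 27 + (-81) + (-61) + 63 + 87 + (-92) + (-47)
= -160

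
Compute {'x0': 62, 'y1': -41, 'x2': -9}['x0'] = 62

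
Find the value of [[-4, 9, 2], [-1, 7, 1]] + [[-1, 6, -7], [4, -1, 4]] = [[-5, 15, -5], [3, 6, 5]]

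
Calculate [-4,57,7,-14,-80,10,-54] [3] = -14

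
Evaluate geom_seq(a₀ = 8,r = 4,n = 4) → a_0 = 8*4^0 = 8
a_1 = 8*4^1 = 32
a_2 = 8*4^2 = 128
...
= [8, 32, 128, 512]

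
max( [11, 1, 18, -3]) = 18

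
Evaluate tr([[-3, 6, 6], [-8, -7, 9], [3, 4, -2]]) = -12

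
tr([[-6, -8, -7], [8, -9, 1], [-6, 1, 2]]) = -13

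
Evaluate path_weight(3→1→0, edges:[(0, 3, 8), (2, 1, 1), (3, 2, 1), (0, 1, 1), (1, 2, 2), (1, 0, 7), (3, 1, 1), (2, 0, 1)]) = w(3→1)=1 + w(1→0)=7
= 8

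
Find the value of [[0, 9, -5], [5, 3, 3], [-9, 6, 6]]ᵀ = [[0, 5, -9], [9, 3, 6], [-5, 3, 6]]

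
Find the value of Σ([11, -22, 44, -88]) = 11 + -22 + 44 + -88
= -55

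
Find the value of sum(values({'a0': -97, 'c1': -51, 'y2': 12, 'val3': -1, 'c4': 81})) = -56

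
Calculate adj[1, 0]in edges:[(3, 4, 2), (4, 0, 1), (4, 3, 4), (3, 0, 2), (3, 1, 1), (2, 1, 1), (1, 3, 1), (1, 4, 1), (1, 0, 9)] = 9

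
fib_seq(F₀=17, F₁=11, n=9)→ [17, 11, 28, 39, 67, 106, 173, 279, 452]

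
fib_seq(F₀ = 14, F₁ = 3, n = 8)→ [14, 3, 17, 20, 37, 57, 94, 151]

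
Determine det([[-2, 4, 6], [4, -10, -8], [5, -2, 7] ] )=152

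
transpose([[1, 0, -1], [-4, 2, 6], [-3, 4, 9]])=[[1, -4, -3], [0, 2, 4], [-1, 6, 9]]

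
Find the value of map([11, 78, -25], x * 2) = 11*2=22, 78*2=156, -25*2=-50
= [22, 156, -50]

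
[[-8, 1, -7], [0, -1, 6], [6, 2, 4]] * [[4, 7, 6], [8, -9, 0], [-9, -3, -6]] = C[0][0] = (-8)*(4) + (1)*(8) + (-7)*(-9) = 39
C[0][1] = (-8)*(7) + (1)*(-9) + (-7)*(-3) = -44
C[0][2] = (-8)*(6) + (1)*(0) + (-7)*(-6) = -6
C[1][0] = (0)*(4) + (-1)*(8) + (6)*(-9) = -62
C[1][1] = (0)*(7) + (-1)*(-9) + (6)*(-3) = -9
C[1][2] = (0)*(6) + (-1)*(0) + (6)*(-6) = -36
... (3 more cells)
= [[39, -44, -6], [-62, -9, -36], [4, 12, 12]]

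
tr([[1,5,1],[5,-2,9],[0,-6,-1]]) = -2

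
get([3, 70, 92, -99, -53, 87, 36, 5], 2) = 92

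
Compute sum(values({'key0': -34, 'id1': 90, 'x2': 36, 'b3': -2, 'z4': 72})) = (-34) + 90 + 36 + (-2) + 72
= 162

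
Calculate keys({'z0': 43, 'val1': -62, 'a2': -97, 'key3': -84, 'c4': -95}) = ['z0', 'val1', 'a2', 'key3', 'c4']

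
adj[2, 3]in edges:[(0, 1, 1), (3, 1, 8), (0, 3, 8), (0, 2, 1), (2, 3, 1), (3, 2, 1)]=1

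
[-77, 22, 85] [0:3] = [-77, 22, 85]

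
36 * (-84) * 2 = -6048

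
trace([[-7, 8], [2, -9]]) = -16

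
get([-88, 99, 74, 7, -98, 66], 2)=74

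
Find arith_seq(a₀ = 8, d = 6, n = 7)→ [8, 14, 20, 26, 32, 38, 44]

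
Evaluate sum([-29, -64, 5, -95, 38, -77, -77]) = (-29) + (-64) + 5 + (-95) + 38 + (-77) + (-77)
= -299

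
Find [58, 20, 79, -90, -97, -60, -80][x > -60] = keep x where x > -60: 58✓, 20✓, 79✓, -90✗, -97✗, -60✗, -80✗
= [58, 20, 79]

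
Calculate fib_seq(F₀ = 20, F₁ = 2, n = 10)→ [20, 2, 22, 24, 46, 70, 116, 186, 302, 488]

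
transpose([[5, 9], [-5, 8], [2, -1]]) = [[5, -5, 2], [9, 8, -1]]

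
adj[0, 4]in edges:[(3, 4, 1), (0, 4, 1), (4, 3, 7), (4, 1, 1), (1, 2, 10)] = 1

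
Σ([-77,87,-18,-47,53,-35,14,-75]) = (-77) + 87 + (-18) + (-47) + 53 + (-35) + 14 + (-75)
= -98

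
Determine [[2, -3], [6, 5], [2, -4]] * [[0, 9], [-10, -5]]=C[0][0] = (2)*(0) + (-3)*(-10) = 30
C[0][1] = (2)*(9) + (-3)*(-5) = 33
C[1][0] = (6)*(0) + (5)*(-10) = -50
C[1][1] = (6)*(9) + (5)*(-5) = 29
C[2][0] = (2)*(0) + (-4)*(-10) = 40
C[2][1] = (2)*(9) + (-4)*(-5) = 38
= [[30, 33], [-50, 29], [40, 38]]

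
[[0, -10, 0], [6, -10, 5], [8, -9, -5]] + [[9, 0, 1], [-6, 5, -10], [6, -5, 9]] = [[9, -10, 1], [0, -5, -5], [14, -14, 4]]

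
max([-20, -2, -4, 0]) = 0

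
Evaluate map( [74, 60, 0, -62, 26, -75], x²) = (74)²=5476, (60)²=3600, (0)²=0, (-62)²=3844, (26)²=676, (-75)²=5625
= [5476, 3600, 0, 3844, 676, 5625]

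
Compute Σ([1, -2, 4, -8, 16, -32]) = 1 + -2 + 4 + -8 + 16 + -32
= -21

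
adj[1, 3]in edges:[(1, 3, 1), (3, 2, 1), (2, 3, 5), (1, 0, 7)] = 1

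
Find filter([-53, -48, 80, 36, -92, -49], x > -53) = keep x where x > -53: -53✗, -48✓, 80✓, 36✓, -92✗, -49✓
= [-48, 80, 36, -49]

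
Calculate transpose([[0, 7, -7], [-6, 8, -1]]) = [[0, -6], [7, 8], [-7, -1]]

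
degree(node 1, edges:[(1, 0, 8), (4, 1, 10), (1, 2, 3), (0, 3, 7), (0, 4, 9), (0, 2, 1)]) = 3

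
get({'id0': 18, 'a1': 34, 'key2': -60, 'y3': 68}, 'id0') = 18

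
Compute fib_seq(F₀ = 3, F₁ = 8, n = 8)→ F_2 = F_1 + F_0 = 11
F_3 = F_2 + F_1 = 19
F_4 = F_3 + F_2 = 30
...
= [3, 8, 11, 19, 30, 49, 79, 128]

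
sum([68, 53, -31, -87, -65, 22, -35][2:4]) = slice → [-31, -87]
(-31) + (-87)
= -118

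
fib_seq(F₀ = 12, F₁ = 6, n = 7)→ [12, 6, 18, 24, 42, 66, 108]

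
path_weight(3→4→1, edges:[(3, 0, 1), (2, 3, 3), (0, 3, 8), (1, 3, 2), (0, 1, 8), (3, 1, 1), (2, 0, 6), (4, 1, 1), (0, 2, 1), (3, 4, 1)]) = w(3→4)=1 + w(4→1)=1
= 2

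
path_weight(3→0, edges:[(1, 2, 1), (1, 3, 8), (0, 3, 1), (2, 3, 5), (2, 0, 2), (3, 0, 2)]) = 2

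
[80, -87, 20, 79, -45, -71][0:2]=[80, -87]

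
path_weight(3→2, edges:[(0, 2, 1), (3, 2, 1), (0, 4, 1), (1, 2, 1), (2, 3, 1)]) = 1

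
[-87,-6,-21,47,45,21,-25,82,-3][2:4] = [-21, 47]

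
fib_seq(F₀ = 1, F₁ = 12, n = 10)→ F_2 = F_1 + F_0 = 13
F_3 = F_2 + F_1 = 25
F_4 = F_3 + F_2 = 38
...
= [1, 12, 13, 25, 38, 63, 101, 164, 265, 429]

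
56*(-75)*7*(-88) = 2587200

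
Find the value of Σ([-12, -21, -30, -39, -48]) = (-12) + (-21) + (-30) + (-39) + (-48)
= -150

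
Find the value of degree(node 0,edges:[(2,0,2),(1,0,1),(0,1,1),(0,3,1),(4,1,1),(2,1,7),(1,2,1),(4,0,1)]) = 5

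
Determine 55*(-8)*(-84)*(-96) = -3548160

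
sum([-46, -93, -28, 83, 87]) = (-46) + (-93) + (-28) + 83 + 87
= 3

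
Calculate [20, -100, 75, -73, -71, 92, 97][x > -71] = [20, 75, 92, 97]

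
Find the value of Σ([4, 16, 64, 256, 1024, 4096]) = 4 + 16 + 64 + 256 + 1024 + 4096
= 5460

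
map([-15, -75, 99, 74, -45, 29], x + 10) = -15+10=-5, -75+10=-65, 99+10=109, 74+10=84, -45+10=-35, 29+10=39
= [-5, -65, 109, 84, -35, 39]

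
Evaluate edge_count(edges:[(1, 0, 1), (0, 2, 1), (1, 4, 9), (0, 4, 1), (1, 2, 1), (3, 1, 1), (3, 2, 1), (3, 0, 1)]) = 8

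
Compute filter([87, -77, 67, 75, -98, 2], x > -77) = [87, 67, 75, 2]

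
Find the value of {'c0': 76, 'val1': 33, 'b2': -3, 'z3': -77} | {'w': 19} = {'c0': 76, 'val1': 33, 'b2': -3, 'z3': -77, 'w': 19}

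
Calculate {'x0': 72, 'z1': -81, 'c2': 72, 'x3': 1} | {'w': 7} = {'x0': 72, 'z1': -81, 'c2': 72, 'x3': 1, 'w': 7}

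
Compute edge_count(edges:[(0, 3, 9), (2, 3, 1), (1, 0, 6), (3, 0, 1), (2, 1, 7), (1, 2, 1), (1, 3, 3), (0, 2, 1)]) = 8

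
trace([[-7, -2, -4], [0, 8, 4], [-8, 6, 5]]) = diagonal: (-7) + 8 + 5
= 6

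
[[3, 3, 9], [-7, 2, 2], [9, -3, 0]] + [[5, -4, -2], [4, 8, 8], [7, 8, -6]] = [[8, -1, 7], [-3, 10, 10], [16, 5, -6]]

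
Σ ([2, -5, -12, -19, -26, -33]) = 2 + (-5) + (-12) + (-19) + (-26) + (-33)
= -93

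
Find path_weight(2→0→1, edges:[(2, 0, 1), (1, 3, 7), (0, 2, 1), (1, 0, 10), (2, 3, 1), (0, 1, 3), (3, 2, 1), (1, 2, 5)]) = 4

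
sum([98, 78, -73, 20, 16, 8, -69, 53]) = 98 + 78 + (-73) + 20 + 16 + 8 + (-69) + 53
= 131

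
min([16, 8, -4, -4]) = -4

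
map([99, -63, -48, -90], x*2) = 99*2=198, -63*2=-126, -48*2=-96, -90*2=-180
= [198, -126, -96, -180]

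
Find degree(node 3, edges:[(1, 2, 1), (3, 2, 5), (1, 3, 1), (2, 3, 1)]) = incident: (3,2), (1,3), (2,3)
= 3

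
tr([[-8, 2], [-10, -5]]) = -13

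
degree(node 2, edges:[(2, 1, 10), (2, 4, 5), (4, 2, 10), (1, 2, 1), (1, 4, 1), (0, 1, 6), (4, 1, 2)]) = 4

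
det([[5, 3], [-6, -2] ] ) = (5)*(-2) - (3)*(-6)
= 8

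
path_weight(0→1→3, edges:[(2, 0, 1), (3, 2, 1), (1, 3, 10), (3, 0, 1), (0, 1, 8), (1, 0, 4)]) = 18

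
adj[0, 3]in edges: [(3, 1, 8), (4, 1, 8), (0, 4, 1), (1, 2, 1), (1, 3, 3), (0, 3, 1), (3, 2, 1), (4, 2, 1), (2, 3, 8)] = 1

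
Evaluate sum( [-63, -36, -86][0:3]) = -185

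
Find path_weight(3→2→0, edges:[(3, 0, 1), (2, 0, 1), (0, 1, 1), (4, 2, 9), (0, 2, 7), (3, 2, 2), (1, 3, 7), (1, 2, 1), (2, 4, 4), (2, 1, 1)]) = 3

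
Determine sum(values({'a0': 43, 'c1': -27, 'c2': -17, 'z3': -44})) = 43 + (-27) + (-17) + (-44)
= -45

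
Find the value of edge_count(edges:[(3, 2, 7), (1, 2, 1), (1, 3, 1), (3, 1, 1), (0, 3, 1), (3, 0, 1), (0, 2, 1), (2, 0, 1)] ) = 8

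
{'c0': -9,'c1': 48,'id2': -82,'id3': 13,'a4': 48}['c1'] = 48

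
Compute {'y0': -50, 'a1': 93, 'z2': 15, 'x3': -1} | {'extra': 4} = {'y0': -50, 'a1': 93, 'z2': 15, 'x3': -1, 'extra': 4}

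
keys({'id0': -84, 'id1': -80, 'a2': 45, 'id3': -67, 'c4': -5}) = ['id0', 'id1', 'a2', 'id3', 'c4']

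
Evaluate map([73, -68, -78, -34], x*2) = 73*2=146, -68*2=-136, -78*2=-156, -34*2=-68
= [146, -136, -156, -68]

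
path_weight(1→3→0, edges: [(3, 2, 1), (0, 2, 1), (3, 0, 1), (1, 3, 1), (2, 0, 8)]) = 2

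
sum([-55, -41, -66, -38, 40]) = (-55) + (-41) + (-66) + (-38) + 40
= -160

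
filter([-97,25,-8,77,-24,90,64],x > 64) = keep x where x > 64: -97✗, 25✗, -8✗, 77✓, -24✗, 90✓, 64✗
= [77, 90]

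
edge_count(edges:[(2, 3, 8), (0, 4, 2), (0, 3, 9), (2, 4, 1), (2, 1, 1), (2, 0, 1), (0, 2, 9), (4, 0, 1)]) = 8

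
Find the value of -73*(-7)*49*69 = 1727691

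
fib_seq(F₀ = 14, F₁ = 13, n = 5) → [14, 13, 27, 40, 67]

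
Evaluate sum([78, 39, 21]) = 138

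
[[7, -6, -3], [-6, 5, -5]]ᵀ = [[7, -6], [-6, 5], [-3, -5]]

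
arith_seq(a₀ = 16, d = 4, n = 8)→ [16, 20, 24, 28, 32, 36, 40, 44]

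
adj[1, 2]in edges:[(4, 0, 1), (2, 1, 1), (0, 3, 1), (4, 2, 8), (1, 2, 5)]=5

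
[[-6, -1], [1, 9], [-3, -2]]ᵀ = [[-6, 1, -3], [-1, 9, -2]]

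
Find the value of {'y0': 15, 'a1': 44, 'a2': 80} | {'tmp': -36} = {'y0': 15, 'a1': 44, 'a2': 80, 'tmp': -36}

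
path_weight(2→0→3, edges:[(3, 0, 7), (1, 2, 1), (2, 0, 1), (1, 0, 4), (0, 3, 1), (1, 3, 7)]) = 2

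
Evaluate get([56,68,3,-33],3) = -33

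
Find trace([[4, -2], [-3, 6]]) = diagonal: 4 + 6
= 10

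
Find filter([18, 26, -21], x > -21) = keep x where x > -21: 18✓, 26✓, -21✗
= [18, 26]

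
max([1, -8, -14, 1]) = 1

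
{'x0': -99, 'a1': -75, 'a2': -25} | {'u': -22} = {'x0': -99, 'a1': -75, 'a2': -25, 'u': -22}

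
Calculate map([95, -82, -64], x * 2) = [190, -164, -128]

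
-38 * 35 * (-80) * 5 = 532000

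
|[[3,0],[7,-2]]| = (3)*(-2) - (0)*(7)
= -6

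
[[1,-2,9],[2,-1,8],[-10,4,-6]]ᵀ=[[1, 2, -10], [-2, -1, 4], [9, 8, -6]]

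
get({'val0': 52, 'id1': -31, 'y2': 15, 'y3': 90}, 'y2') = 15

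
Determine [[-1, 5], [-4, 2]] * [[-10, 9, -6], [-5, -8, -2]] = [[-15, -49, -4], [30, -52, 20]]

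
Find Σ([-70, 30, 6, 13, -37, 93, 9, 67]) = 111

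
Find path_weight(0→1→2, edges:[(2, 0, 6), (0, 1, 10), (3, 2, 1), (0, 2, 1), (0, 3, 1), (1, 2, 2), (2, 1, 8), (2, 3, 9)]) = 12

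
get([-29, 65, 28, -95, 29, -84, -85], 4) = 29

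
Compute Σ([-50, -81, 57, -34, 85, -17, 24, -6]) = -22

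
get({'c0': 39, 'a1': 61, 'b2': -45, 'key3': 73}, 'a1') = 61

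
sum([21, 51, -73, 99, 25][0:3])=-1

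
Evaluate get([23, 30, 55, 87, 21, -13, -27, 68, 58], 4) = 21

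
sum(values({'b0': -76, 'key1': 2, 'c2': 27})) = -47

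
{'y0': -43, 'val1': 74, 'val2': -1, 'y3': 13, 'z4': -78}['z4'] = -78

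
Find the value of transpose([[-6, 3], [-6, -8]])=[[-6, -6], [3, -8]]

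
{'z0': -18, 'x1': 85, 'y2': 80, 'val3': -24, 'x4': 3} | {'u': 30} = {'z0': -18, 'x1': 85, 'y2': 80, 'val3': -24, 'x4': 3, 'u': 30}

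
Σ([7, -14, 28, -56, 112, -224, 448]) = 7 + -14 + 28 + -56 + 112 + -224 + 448
= 301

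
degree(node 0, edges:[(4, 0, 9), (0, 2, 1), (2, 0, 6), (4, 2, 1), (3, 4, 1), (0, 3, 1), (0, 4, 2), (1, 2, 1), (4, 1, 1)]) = incident: (4,0), (0,2), (2,0), (0,3), (0,4)
= 5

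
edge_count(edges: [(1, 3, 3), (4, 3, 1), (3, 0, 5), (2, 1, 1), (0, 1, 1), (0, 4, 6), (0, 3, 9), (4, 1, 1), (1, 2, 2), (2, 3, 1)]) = 10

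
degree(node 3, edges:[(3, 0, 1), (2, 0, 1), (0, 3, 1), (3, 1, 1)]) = incident: (3,0), (0,3), (3,1)
= 3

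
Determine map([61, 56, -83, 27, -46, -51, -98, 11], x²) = (61)²=3721, (56)²=3136, (-83)²=6889, (27)²=729, (-46)²=2116, (-51)²=2601, (-98)²=9604, (11)²=121
= [3721, 3136, 6889, 729, 2116, 2601, 9604, 121]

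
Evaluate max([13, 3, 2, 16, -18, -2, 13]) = 16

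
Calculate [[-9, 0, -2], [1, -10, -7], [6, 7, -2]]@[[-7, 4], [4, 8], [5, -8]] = [[53, -20], [-82, -20], [-24, 96]]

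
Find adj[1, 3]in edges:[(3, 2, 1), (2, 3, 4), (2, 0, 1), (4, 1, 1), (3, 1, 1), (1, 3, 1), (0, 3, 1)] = 1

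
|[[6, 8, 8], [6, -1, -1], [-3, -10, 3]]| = (1)*(6)*det([[-1, -1], [-10, 3]]) + (-1)*(8)*det([[6, -1], [-3, 3]]) + (1)*(8)*det([[6, -1], [-3, -10]])
= -78 + -120 + -504
= -702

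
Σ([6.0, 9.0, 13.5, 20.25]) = 6.0 + 9.0 + 13.5 + 20.25
= 48.75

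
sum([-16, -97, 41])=-72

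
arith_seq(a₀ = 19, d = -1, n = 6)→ [19, 18, 17, 16, 15, 14]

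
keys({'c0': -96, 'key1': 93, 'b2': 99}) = ['c0', 'key1', 'b2']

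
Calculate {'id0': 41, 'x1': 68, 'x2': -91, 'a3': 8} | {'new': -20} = {'id0': 41, 'x1': 68, 'x2': -91, 'a3': 8, 'new': -20}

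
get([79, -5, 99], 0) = 79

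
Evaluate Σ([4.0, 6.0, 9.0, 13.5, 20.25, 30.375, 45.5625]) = 128.6875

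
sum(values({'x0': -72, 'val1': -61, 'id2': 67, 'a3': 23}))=-43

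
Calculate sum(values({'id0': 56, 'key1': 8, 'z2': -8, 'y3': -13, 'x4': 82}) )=56 + 8 + (-8) + (-13) + 82
= 125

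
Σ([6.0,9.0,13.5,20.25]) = 6.0 + 9.0 + 13.5 + 20.25
= 48.75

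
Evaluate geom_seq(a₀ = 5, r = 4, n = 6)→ [5, 20, 80, 320, 1280, 5120]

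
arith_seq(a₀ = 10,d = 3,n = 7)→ a_0 = 10 + 0*3 = 10
a_1 = 10 + 1*3 = 13
a_2 = 10 + 2*3 = 16
...
= [10, 13, 16, 19, 22, 25, 28]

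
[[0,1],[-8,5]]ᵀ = [[0, -8], [1, 5]]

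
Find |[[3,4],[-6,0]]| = 24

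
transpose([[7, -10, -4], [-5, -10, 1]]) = [[7, -5], [-10, -10], [-4, 1]]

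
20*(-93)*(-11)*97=1984620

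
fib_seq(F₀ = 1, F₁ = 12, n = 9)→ [1, 12, 13, 25, 38, 63, 101, 164, 265]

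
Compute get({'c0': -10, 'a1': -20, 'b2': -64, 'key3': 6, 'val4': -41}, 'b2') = -64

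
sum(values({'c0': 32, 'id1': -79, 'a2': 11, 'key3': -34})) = -70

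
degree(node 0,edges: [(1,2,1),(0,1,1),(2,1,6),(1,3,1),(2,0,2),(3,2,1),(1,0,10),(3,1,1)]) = incident: (0,1), (2,0), (1,0)
= 3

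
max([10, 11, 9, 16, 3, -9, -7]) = 16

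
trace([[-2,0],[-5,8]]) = 6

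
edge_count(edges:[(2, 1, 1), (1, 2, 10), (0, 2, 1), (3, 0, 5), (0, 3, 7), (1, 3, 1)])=6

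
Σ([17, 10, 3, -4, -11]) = 15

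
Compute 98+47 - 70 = 75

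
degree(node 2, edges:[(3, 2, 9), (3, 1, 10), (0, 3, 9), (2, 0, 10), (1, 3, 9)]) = 2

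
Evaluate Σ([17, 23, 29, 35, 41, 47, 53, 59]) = 17 + 23 + 29 + 35 + 41 + 47 + 53 + 59
= 304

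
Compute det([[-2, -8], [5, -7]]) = 54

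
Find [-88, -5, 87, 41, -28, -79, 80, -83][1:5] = [-5, 87, 41, -28]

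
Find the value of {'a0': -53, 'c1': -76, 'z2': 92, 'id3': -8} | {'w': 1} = {'a0': -53, 'c1': -76, 'z2': 92, 'id3': -8, 'w': 1}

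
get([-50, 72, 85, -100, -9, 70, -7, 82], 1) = 72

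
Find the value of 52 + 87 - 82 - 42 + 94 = 109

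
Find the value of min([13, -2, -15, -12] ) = -15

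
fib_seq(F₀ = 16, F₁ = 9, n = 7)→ F_2 = F_1 + F_0 = 25
F_3 = F_2 + F_1 = 34
F_4 = F_3 + F_2 = 59
...
= [16, 9, 25, 34, 59, 93, 152]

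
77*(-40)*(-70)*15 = 3234000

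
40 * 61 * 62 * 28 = 4235840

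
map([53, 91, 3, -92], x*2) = 53*2=106, 91*2=182, 3*2=6, -92*2=-184
= [106, 182, 6, -184]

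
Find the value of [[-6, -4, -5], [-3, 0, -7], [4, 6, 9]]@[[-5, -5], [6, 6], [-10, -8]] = C[0][0] = (-6)*(-5) + (-4)*(6) + (-5)*(-10) = 56
C[0][1] = (-6)*(-5) + (-4)*(6) + (-5)*(-8) = 46
C[1][0] = (-3)*(-5) + (0)*(6) + (-7)*(-10) = 85
C[1][1] = (-3)*(-5) + (0)*(6) + (-7)*(-8) = 71
C[2][0] = (4)*(-5) + (6)*(6) + (9)*(-10) = -74
C[2][1] = (4)*(-5) + (6)*(6) + (9)*(-8) = -56
= [[56, 46], [85, 71], [-74, -56]]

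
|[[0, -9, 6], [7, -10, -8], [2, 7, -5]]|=(1)*(0)*det([[-10, -8], [7, -5]]) + (-1)*(-9)*det([[7, -8], [2, -5]]) + (1)*(6)*det([[7, -10], [2, 7]])
= 0 + -171 + 414
= 243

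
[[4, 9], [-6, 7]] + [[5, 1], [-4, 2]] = [[9, 10], [-10, 9]]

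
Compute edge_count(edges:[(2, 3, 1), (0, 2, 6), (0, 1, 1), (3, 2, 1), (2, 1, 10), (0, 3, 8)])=6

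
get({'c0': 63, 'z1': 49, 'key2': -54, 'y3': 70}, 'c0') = 63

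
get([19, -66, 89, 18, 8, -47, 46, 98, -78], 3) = 18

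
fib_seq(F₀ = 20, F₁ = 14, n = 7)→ [20, 14, 34, 48, 82, 130, 212]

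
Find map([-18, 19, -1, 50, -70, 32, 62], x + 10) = [-8, 29, 9, 60, -60, 42, 72]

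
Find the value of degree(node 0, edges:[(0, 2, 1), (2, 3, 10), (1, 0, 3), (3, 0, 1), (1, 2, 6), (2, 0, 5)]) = incident: (0,2), (1,0), (3,0), (2,0)
= 4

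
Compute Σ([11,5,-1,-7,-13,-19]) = 11 + 5 + (-1) + (-7) + (-13) + (-19)
= -24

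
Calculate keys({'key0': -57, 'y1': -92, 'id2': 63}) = ['key0', 'y1', 'id2']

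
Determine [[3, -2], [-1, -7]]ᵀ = [[3, -1], [-2, -7]]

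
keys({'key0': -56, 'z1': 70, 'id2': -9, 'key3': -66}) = ['key0', 'z1', 'id2', 'key3']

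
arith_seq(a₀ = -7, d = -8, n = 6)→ a_0 = -7 + 0*-8 = -7
a_1 = -7 + 1*-8 = -15
a_2 = -7 + 2*-8 = -23
...
= [-7, -15, -23, -31, -39, -47]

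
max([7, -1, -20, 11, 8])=11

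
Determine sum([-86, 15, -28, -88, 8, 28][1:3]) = -13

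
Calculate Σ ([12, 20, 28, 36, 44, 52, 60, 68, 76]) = 396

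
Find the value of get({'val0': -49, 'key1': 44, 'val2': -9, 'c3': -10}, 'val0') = -49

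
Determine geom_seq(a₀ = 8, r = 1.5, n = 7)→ a_0 = 8*1.5^0 = 8.0
a_1 = 8*1.5^1 = 12.0
a_2 = 8*1.5^2 = 18.0
...
= [8.0, 12.0, 18.0, 27.0, 40.5, 60.75, 91.125]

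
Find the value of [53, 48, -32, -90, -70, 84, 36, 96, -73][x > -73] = keep x where x > -73: 53✓, 48✓, -32✓, -90✗, -70✓, 84✓, 36✓, 96✓, -73✗
= [53, 48, -32, -70, 84, 36, 96]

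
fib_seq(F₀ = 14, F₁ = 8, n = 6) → [14, 8, 22, 30, 52, 82]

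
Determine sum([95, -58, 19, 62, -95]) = 95 + (-58) + 19 + 62 + (-95)
= 23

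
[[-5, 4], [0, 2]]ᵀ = [[-5, 0], [4, 2]]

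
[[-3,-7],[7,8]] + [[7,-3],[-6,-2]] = [[4, -10], [1, 6]]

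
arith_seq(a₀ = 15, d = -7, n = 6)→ [15, 8, 1, -6, -13, -20]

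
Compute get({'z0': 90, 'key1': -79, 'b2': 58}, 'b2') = 58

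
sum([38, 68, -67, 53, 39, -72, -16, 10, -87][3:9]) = slice → [53, 39, -72, -16, 10, -87]
53 + 39 + (-72) + (-16) + 10 + (-87)
= -73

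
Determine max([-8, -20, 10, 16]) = 16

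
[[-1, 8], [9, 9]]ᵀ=[[-1, 9], [8, 9]]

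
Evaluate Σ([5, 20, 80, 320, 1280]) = 1705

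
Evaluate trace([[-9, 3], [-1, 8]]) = -1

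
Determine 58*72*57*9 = 2142288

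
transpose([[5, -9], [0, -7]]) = [[5, 0], [-9, -7]]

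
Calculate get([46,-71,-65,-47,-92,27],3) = -47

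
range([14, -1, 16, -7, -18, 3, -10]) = 34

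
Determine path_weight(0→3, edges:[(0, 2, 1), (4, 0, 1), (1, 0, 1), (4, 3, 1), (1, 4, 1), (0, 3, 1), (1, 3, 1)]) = w(0→3)=1
= 1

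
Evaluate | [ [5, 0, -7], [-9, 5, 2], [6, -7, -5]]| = -286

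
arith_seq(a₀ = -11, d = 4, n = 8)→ [-11, -7, -3, 1, 5, 9, 13, 17]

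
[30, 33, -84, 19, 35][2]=-84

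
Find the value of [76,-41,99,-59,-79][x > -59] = keep x where x > -59: 76✓, -41✓, 99✓, -59✗, -79✗
= [76, -41, 99]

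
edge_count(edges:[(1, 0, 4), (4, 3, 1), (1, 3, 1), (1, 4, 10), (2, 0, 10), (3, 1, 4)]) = 6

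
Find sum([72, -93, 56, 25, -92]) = -32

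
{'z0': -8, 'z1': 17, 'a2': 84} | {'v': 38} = {'z0': -8, 'z1': 17, 'a2': 84, 'v': 38}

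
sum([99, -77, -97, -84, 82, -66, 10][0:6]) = -143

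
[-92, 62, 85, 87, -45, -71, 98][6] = 98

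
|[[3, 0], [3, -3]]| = (3)*(-3) - (0)*(3)
= -9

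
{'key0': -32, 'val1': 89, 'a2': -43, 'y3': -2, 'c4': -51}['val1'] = 89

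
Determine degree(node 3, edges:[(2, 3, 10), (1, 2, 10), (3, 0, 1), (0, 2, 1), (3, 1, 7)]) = 3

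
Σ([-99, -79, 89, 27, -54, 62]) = -54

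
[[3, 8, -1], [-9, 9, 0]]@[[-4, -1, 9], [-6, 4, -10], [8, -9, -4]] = C[0][0] = (3)*(-4) + (8)*(-6) + (-1)*(8) = -68
C[0][1] = (3)*(-1) + (8)*(4) + (-1)*(-9) = 38
C[0][2] = (3)*(9) + (8)*(-10) + (-1)*(-4) = -49
C[1][0] = (-9)*(-4) + (9)*(-6) + (0)*(8) = -18
C[1][1] = (-9)*(-1) + (9)*(4) + (0)*(-9) = 45
C[1][2] = (-9)*(9) + (9)*(-10) + (0)*(-4) = -171
= [[-68, 38, -49], [-18, 45, -171]]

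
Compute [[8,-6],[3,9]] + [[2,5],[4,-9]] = [[10, -1], [7, 0]]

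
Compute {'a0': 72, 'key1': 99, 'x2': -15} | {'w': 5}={'a0': 72, 'key1': 99, 'x2': -15, 'w': 5}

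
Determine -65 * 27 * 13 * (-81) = 1848015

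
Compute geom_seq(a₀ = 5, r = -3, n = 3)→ [5, -15, 45]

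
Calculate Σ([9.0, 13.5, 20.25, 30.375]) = 73.125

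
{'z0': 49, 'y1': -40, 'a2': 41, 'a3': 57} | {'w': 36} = {'z0': 49, 'y1': -40, 'a2': 41, 'a3': 57, 'w': 36}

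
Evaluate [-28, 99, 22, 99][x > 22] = [99, 99]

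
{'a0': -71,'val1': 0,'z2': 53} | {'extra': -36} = {'a0': -71, 'val1': 0, 'z2': 53, 'extra': -36}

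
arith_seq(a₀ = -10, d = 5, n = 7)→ [-10, -5, 0, 5, 10, 15, 20]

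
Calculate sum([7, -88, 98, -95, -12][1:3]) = 10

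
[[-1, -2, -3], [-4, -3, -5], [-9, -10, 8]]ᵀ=[[-1, -4, -9], [-2, -3, -10], [-3, -5, 8]]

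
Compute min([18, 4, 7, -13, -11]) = -13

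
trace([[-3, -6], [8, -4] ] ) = diagonal: (-3) + (-4)
= -7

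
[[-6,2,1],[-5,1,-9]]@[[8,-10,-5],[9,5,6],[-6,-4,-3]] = [[-36, 66, 39], [23, 91, 58]]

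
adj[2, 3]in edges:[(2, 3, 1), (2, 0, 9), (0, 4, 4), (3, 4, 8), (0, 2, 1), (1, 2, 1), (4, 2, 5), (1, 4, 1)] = 1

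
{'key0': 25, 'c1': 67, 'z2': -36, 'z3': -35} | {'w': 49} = {'key0': 25, 'c1': 67, 'z2': -36, 'z3': -35, 'w': 49}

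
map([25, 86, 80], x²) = (25)²=625, (86)²=7396, (80)²=6400
= [625, 7396, 6400]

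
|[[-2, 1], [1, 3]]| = -7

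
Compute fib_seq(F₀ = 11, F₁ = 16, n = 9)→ [11, 16, 27, 43, 70, 113, 183, 296, 479]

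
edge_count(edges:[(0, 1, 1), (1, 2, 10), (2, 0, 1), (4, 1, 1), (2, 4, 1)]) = 5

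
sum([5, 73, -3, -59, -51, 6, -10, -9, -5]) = -53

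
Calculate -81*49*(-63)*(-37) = -9251739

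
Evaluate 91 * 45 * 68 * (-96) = -26732160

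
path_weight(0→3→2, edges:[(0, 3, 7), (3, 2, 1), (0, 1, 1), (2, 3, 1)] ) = w(0→3)=7 + w(3→2)=1
= 8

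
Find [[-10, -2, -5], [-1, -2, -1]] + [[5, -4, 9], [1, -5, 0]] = [[-5, -6, 4], [0, -7, -1]]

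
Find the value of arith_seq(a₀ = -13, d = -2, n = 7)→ a_0 = -13 + 0*-2 = -13
a_1 = -13 + 1*-2 = -15
a_2 = -13 + 2*-2 = -17
...
= [-13, -15, -17, -19, -21, -23, -25]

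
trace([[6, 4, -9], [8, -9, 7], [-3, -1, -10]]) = -13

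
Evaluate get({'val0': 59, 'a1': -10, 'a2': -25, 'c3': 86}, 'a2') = -25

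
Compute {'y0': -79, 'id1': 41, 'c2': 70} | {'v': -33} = {'y0': -79, 'id1': 41, 'c2': 70, 'v': -33}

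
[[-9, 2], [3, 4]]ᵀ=[[-9, 3], [2, 4]]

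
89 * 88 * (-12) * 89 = -8364576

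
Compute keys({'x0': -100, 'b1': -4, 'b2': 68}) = ['x0', 'b1', 'b2']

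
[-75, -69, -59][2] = -59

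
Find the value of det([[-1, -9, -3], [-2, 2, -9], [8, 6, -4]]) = 758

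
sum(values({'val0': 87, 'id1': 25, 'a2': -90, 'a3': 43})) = 87 + 25 + (-90) + 43
= 65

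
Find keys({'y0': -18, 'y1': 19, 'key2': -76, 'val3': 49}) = ['y0', 'y1', 'key2', 'val3']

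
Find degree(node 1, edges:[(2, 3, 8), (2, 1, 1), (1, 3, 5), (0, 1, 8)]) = incident: (2,1), (1,3), (0,1)
= 3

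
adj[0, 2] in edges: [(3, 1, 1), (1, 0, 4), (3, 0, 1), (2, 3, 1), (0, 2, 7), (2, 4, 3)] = 7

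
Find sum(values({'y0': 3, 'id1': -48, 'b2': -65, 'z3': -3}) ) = -113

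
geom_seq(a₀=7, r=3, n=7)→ [7, 21, 63, 189, 567, 1701, 5103]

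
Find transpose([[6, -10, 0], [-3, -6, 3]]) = [[6, -3], [-10, -6], [0, 3]]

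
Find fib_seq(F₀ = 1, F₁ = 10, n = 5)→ [1, 10, 11, 21, 32]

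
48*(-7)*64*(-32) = 688128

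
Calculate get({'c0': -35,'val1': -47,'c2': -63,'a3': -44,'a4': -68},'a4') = -68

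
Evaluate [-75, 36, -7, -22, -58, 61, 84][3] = -22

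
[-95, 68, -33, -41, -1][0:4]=[-95, 68, -33, -41]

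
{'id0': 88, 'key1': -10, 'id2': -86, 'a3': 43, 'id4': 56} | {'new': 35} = {'id0': 88, 'key1': -10, 'id2': -86, 'a3': 43, 'id4': 56, 'new': 35}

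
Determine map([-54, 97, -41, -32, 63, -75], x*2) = [-108, 194, -82, -64, 126, -150]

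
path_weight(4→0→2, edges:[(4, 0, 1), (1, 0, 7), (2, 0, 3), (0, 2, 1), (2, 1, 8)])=2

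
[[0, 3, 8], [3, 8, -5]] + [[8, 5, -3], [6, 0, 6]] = [[8, 8, 5], [9, 8, 1]]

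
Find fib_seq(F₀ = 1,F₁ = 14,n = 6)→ [1, 14, 15, 29, 44, 73]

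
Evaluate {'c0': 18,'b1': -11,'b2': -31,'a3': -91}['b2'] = -31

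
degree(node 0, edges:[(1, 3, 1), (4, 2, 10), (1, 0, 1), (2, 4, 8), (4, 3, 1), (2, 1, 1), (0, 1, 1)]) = 2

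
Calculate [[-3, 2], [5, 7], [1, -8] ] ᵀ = [[-3, 5, 1], [2, 7, -8]]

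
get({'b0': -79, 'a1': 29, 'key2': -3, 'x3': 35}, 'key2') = -3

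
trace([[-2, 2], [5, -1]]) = -3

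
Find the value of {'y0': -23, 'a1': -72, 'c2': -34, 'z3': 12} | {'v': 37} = {'y0': -23, 'a1': -72, 'c2': -34, 'z3': 12, 'v': 37}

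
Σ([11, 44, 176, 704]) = 11 + 44 + 176 + 704
= 935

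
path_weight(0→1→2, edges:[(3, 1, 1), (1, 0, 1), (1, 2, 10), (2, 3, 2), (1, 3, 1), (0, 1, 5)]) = w(0→1)=5 + w(1→2)=10
= 15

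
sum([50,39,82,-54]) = 50 + 39 + 82 + (-54)
= 117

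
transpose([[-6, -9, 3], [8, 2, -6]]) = [[-6, 8], [-9, 2], [3, -6]]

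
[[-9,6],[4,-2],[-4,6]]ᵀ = [[-9, 4, -4], [6, -2, 6]]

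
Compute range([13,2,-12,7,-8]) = 25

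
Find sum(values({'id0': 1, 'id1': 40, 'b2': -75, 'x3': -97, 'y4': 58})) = 1 + 40 + (-75) + (-97) + 58
= -73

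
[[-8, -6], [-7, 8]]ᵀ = [[-8, -7], [-6, 8]]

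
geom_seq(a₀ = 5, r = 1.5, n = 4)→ [5.0, 7.5, 11.25, 16.875]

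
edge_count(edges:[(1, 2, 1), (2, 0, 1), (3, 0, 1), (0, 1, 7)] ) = 4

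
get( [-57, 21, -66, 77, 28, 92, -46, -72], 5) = 92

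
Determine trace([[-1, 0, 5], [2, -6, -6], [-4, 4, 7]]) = 0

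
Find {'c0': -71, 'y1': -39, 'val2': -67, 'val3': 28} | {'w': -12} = {'c0': -71, 'y1': -39, 'val2': -67, 'val3': 28, 'w': -12}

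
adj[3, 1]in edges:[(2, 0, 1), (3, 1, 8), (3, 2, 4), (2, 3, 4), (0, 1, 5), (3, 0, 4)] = 8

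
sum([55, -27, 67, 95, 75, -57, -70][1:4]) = 135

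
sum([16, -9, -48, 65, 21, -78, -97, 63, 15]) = -52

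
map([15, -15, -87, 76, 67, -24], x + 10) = 15+10=25, -15+10=-5, -87+10=-77, 76+10=86, 67+10=77, -24+10=-14
= [25, -5, -77, 86, 77, -14]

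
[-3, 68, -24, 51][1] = 68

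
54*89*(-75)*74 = -26673300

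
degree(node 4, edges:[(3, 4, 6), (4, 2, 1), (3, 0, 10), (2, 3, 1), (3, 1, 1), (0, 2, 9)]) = 2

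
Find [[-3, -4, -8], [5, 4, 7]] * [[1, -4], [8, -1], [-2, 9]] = C[0][0] = (-3)*(1) + (-4)*(8) + (-8)*(-2) = -19
C[0][1] = (-3)*(-4) + (-4)*(-1) + (-8)*(9) = -56
C[1][0] = (5)*(1) + (4)*(8) + (7)*(-2) = 23
C[1][1] = (5)*(-4) + (4)*(-1) + (7)*(9) = 39
= [[-19, -56], [23, 39]]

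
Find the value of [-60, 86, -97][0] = -60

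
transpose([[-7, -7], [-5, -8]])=[[-7, -5], [-7, -8]]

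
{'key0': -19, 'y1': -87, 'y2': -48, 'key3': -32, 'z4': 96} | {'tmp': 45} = {'key0': -19, 'y1': -87, 'y2': -48, 'key3': -32, 'z4': 96, 'tmp': 45}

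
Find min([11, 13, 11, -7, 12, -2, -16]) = -16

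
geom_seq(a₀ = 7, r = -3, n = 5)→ a_0 = 7*(-3)^0 = 7
a_1 = 7*(-3)^1 = -21
a_2 = 7*(-3)^2 = 63
...
= [7, -21, 63, -189, 567]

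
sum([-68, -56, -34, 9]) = (-68) + (-56) + (-34) + 9
= -149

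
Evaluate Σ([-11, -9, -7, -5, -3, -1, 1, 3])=(-11) + (-9) + (-7) + (-5) + (-3) + (-1) + 1 + 3
= -32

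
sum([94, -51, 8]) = 51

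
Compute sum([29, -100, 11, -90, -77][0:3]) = -60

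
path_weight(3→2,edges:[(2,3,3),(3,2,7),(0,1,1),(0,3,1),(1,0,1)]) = 7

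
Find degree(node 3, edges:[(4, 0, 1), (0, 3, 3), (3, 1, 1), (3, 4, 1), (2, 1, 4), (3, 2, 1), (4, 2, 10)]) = incident: (0,3), (3,1), (3,4), (3,2)
= 4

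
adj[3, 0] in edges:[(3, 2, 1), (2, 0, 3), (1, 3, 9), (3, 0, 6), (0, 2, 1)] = 6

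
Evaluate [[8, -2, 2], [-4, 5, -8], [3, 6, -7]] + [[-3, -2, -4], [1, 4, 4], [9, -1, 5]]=[[5, -4, -2], [-3, 9, -4], [12, 5, -2]]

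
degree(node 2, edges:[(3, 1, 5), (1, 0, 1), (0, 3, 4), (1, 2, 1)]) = 1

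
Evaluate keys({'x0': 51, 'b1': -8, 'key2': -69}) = ['x0', 'b1', 'key2']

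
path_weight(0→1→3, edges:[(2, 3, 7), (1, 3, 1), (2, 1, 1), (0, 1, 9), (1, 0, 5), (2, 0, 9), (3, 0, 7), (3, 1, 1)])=w(0→1)=9 + w(1→3)=1
= 10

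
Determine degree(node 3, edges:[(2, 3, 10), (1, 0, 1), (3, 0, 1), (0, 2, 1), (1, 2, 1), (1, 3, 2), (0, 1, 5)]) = 3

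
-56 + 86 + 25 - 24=31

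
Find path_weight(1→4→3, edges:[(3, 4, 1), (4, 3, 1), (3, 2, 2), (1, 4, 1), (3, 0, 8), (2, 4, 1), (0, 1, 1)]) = 2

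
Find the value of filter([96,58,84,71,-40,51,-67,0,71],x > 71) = keep x where x > 71: 96✓, 58✗, 84✓, 71✗, -40✗, 51✗, -67✗, 0✗, 71✗
= [96, 84]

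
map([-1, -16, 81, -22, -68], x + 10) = -1+10=9, -16+10=-6, 81+10=91, -22+10=-12, -68+10=-58
= [9, -6, 91, -12, -58]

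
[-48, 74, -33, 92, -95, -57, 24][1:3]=[74, -33]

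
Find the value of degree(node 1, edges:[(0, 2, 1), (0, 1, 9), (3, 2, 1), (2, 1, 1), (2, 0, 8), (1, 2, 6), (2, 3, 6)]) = incident: (0,1), (2,1), (1,2)
= 3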